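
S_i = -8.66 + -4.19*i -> [-8.66, -12.85, -17.04, -21.23, -25.42]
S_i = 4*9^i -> [4, 36, 324, 2916, 26244]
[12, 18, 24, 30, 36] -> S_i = 12 + 6*i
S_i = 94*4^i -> [94, 376, 1504, 6016, 24064]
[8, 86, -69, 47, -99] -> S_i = Random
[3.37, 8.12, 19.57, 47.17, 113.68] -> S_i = 3.37*2.41^i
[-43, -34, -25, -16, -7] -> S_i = -43 + 9*i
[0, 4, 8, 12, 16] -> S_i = 0 + 4*i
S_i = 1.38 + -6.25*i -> [1.38, -4.87, -11.12, -17.37, -23.62]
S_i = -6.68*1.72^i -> [-6.68, -11.49, -19.76, -33.99, -58.46]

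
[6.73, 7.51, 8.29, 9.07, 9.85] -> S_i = 6.73 + 0.78*i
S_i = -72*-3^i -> [-72, 216, -648, 1944, -5832]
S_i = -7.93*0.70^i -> [-7.93, -5.55, -3.89, -2.72, -1.9]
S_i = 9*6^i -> [9, 54, 324, 1944, 11664]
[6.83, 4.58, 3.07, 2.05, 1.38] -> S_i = 6.83*0.67^i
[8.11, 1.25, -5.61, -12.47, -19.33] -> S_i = 8.11 + -6.86*i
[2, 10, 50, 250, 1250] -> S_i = 2*5^i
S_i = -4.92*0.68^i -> [-4.92, -3.35, -2.28, -1.55, -1.05]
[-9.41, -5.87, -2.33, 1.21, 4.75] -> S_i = -9.41 + 3.54*i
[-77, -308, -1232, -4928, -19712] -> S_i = -77*4^i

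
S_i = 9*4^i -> [9, 36, 144, 576, 2304]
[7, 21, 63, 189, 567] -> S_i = 7*3^i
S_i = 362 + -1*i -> [362, 361, 360, 359, 358]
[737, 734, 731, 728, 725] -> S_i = 737 + -3*i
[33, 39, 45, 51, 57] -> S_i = 33 + 6*i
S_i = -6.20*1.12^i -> [-6.2, -6.94, -7.78, -8.71, -9.76]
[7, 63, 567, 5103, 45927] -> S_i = 7*9^i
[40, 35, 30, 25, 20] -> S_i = 40 + -5*i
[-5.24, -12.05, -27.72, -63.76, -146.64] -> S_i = -5.24*2.30^i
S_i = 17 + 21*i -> [17, 38, 59, 80, 101]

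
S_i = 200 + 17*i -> [200, 217, 234, 251, 268]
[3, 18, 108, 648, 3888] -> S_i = 3*6^i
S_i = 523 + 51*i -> [523, 574, 625, 676, 727]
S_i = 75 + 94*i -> [75, 169, 263, 357, 451]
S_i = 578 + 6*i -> [578, 584, 590, 596, 602]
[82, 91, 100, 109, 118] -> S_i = 82 + 9*i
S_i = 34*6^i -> [34, 204, 1224, 7344, 44064]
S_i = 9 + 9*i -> [9, 18, 27, 36, 45]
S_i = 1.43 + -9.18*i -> [1.43, -7.75, -16.93, -26.11, -35.29]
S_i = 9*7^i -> [9, 63, 441, 3087, 21609]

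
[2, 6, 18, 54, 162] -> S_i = 2*3^i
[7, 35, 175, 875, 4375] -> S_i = 7*5^i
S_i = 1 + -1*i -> [1, 0, -1, -2, -3]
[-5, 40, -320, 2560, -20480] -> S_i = -5*-8^i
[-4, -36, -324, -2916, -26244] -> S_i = -4*9^i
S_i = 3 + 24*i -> [3, 27, 51, 75, 99]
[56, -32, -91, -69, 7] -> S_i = Random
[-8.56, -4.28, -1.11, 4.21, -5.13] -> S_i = Random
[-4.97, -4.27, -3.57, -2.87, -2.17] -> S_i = -4.97 + 0.70*i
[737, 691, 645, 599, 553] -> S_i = 737 + -46*i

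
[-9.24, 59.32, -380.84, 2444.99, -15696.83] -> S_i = -9.24*(-6.42)^i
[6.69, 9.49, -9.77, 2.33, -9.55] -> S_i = Random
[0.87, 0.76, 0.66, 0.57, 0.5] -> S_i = 0.87*0.87^i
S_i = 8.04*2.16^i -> [8.04, 17.37, 37.51, 81.02, 175.01]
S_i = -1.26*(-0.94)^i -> [-1.26, 1.18, -1.11, 1.05, -0.98]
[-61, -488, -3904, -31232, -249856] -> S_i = -61*8^i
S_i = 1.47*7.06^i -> [1.47, 10.38, 73.27, 517.29, 3652.05]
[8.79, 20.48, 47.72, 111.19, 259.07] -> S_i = 8.79*2.33^i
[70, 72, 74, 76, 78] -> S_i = 70 + 2*i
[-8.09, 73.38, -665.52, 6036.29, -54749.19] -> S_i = -8.09*(-9.07)^i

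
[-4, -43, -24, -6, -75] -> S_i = Random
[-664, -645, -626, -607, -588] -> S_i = -664 + 19*i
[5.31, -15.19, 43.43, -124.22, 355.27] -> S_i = 5.31*(-2.86)^i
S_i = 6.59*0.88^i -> [6.59, 5.8, 5.1, 4.49, 3.95]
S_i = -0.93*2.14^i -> [-0.93, -1.99, -4.26, -9.11, -19.5]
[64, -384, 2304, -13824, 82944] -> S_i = 64*-6^i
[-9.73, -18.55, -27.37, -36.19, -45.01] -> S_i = -9.73 + -8.82*i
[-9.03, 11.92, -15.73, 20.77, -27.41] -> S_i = -9.03*(-1.32)^i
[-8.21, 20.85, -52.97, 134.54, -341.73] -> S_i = -8.21*(-2.54)^i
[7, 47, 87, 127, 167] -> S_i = 7 + 40*i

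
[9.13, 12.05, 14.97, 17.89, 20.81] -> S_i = 9.13 + 2.92*i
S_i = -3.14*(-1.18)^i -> [-3.14, 3.71, -4.37, 5.16, -6.09]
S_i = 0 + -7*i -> [0, -7, -14, -21, -28]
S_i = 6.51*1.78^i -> [6.51, 11.59, 20.63, 36.71, 65.35]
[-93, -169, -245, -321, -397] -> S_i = -93 + -76*i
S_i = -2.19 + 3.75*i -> [-2.19, 1.56, 5.31, 9.06, 12.81]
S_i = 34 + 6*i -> [34, 40, 46, 52, 58]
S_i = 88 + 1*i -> [88, 89, 90, 91, 92]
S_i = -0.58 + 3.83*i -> [-0.58, 3.25, 7.08, 10.91, 14.74]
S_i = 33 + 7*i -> [33, 40, 47, 54, 61]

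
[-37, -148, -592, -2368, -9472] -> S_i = -37*4^i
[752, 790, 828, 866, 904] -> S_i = 752 + 38*i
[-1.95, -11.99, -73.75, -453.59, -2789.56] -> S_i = -1.95*6.15^i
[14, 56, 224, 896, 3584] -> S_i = 14*4^i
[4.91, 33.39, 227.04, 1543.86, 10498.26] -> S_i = 4.91*6.80^i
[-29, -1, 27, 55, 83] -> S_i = -29 + 28*i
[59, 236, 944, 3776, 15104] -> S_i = 59*4^i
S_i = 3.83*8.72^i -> [3.83, 33.4, 291.23, 2539.5, 22144.44]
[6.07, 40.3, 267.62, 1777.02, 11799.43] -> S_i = 6.07*6.64^i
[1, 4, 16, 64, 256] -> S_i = 1*4^i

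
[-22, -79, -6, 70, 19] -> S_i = Random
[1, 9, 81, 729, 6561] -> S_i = 1*9^i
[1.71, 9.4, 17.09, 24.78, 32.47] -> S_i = 1.71 + 7.69*i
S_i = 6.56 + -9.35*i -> [6.56, -2.79, -12.14, -21.49, -30.84]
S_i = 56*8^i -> [56, 448, 3584, 28672, 229376]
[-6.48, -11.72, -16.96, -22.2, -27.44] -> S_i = -6.48 + -5.24*i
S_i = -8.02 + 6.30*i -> [-8.02, -1.72, 4.58, 10.88, 17.18]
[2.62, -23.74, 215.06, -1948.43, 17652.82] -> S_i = 2.62*(-9.06)^i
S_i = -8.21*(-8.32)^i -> [-8.21, 68.31, -568.32, 4728.39, -39340.19]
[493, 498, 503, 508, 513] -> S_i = 493 + 5*i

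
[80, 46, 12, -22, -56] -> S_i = 80 + -34*i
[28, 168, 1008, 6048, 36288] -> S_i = 28*6^i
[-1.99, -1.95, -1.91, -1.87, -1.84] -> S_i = -1.99*0.98^i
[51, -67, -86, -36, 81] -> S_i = Random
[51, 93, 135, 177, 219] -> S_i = 51 + 42*i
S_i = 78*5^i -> [78, 390, 1950, 9750, 48750]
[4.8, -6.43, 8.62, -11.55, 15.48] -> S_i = 4.80*(-1.34)^i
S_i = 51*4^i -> [51, 204, 816, 3264, 13056]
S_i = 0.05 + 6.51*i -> [0.05, 6.56, 13.07, 19.58, 26.09]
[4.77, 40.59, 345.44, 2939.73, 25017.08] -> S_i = 4.77*8.51^i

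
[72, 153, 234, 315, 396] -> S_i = 72 + 81*i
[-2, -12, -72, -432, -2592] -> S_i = -2*6^i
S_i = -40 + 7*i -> [-40, -33, -26, -19, -12]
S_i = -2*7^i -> [-2, -14, -98, -686, -4802]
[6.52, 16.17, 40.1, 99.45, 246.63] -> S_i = 6.52*2.48^i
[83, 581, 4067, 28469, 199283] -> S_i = 83*7^i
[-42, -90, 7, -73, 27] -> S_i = Random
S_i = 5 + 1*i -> [5, 6, 7, 8, 9]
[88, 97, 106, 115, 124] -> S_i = 88 + 9*i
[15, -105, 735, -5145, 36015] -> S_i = 15*-7^i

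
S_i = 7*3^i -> [7, 21, 63, 189, 567]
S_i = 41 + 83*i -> [41, 124, 207, 290, 373]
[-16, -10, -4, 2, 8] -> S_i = -16 + 6*i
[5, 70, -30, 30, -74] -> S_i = Random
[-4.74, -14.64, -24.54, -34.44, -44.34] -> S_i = -4.74 + -9.90*i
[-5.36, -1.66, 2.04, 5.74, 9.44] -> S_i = -5.36 + 3.70*i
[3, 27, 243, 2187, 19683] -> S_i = 3*9^i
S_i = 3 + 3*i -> [3, 6, 9, 12, 15]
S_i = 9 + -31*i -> [9, -22, -53, -84, -115]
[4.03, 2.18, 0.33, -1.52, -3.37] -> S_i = 4.03 + -1.85*i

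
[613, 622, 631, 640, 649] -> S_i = 613 + 9*i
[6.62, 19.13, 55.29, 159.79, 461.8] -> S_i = 6.62*2.89^i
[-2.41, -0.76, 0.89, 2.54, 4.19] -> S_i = -2.41 + 1.65*i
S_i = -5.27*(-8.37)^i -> [-5.27, 44.11, -369.2, 3090.2, -25865.0]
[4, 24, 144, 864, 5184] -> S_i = 4*6^i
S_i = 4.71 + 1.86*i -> [4.71, 6.57, 8.43, 10.29, 12.15]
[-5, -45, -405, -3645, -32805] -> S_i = -5*9^i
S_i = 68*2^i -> [68, 136, 272, 544, 1088]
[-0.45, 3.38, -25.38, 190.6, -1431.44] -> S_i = -0.45*(-7.51)^i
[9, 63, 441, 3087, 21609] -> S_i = 9*7^i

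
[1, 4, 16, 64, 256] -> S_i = 1*4^i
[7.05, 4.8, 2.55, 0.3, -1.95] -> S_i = 7.05 + -2.25*i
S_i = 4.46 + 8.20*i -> [4.46, 12.66, 20.86, 29.06, 37.26]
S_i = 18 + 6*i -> [18, 24, 30, 36, 42]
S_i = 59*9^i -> [59, 531, 4779, 43011, 387099]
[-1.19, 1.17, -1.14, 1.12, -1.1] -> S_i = -1.19*(-0.98)^i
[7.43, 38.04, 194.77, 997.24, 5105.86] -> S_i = 7.43*5.12^i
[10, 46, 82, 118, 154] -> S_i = 10 + 36*i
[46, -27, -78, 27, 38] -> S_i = Random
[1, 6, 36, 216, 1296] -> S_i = 1*6^i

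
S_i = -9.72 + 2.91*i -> [-9.72, -6.81, -3.9, -0.99, 1.92]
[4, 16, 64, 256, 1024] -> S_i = 4*4^i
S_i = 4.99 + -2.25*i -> [4.99, 2.74, 0.49, -1.76, -4.01]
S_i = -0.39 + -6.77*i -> [-0.39, -7.16, -13.93, -20.7, -27.47]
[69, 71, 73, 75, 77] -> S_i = 69 + 2*i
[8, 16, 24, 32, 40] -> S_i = 8 + 8*i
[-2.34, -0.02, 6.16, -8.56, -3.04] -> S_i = Random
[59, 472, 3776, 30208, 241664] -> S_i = 59*8^i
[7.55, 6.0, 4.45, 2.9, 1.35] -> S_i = 7.55 + -1.55*i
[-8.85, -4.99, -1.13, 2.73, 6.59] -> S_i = -8.85 + 3.86*i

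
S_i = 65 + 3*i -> [65, 68, 71, 74, 77]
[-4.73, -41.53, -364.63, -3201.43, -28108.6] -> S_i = -4.73*8.78^i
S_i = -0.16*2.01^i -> [-0.16, -0.32, -0.65, -1.3, -2.61]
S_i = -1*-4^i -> [-1, 4, -16, 64, -256]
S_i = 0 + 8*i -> [0, 8, 16, 24, 32]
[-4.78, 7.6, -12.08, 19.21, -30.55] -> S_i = -4.78*(-1.59)^i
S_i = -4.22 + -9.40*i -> [-4.22, -13.62, -23.02, -32.42, -41.82]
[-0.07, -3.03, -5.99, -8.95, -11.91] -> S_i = -0.07 + -2.96*i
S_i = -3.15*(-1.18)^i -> [-3.15, 3.72, -4.39, 5.18, -6.11]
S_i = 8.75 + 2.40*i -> [8.75, 11.15, 13.55, 15.95, 18.35]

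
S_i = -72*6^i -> [-72, -432, -2592, -15552, -93312]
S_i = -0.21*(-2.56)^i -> [-0.21, 0.54, -1.38, 3.52, -9.02]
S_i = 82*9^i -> [82, 738, 6642, 59778, 538002]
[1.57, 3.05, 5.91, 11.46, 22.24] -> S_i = 1.57*1.94^i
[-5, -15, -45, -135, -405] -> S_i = -5*3^i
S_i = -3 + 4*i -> [-3, 1, 5, 9, 13]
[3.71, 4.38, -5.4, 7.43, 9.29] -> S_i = Random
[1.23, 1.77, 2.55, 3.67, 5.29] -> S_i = 1.23*1.44^i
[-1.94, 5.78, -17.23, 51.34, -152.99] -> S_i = -1.94*(-2.98)^i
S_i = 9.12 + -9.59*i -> [9.12, -0.47, -10.06, -19.65, -29.24]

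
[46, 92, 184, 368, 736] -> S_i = 46*2^i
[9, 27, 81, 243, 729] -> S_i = 9*3^i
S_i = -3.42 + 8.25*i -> [-3.42, 4.83, 13.08, 21.33, 29.58]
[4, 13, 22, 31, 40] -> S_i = 4 + 9*i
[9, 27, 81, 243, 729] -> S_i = 9*3^i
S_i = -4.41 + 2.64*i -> [-4.41, -1.77, 0.87, 3.51, 6.15]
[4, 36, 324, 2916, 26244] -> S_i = 4*9^i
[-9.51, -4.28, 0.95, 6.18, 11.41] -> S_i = -9.51 + 5.23*i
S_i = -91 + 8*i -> [-91, -83, -75, -67, -59]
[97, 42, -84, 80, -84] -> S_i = Random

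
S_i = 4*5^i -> [4, 20, 100, 500, 2500]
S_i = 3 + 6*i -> [3, 9, 15, 21, 27]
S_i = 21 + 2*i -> [21, 23, 25, 27, 29]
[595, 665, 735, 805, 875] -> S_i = 595 + 70*i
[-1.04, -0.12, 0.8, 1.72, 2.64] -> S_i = -1.04 + 0.92*i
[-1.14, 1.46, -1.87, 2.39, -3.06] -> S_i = -1.14*(-1.28)^i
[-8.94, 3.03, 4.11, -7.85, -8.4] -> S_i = Random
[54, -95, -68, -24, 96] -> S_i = Random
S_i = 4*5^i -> [4, 20, 100, 500, 2500]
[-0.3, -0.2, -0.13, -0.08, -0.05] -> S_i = -0.30*0.65^i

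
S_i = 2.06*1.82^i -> [2.06, 3.75, 6.82, 12.42, 22.6]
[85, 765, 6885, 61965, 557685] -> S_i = 85*9^i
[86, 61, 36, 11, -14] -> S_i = 86 + -25*i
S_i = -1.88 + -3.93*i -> [-1.88, -5.81, -9.74, -13.67, -17.6]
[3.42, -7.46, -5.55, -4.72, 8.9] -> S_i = Random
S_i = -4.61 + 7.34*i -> [-4.61, 2.73, 10.07, 17.41, 24.75]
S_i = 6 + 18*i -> [6, 24, 42, 60, 78]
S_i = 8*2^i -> [8, 16, 32, 64, 128]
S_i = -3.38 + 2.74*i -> [-3.38, -0.64, 2.1, 4.84, 7.58]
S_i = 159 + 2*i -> [159, 161, 163, 165, 167]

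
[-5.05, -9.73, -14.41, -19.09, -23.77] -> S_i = -5.05 + -4.68*i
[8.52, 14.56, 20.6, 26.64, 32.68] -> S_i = 8.52 + 6.04*i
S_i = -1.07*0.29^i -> [-1.07, -0.31, -0.09, -0.03, -0.01]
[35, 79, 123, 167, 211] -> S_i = 35 + 44*i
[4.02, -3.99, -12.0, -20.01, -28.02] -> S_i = 4.02 + -8.01*i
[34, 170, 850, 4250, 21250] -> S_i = 34*5^i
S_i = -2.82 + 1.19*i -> [-2.82, -1.63, -0.44, 0.75, 1.94]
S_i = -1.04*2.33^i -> [-1.04, -2.42, -5.65, -13.16, -30.65]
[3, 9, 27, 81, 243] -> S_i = 3*3^i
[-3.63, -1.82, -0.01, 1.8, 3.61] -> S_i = -3.63 + 1.81*i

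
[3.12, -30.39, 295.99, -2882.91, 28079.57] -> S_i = 3.12*(-9.74)^i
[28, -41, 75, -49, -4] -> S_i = Random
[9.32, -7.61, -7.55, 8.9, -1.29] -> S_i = Random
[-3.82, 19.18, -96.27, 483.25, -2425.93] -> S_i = -3.82*(-5.02)^i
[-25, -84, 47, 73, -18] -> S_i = Random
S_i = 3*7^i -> [3, 21, 147, 1029, 7203]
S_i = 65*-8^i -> [65, -520, 4160, -33280, 266240]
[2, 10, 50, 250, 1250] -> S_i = 2*5^i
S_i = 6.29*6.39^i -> [6.29, 40.19, 256.83, 1641.17, 10487.07]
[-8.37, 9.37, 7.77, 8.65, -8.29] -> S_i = Random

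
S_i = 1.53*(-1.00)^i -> [1.53, -1.53, 1.53, -1.53, 1.53]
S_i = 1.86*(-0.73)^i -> [1.86, -1.36, 0.99, -0.72, 0.53]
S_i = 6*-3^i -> [6, -18, 54, -162, 486]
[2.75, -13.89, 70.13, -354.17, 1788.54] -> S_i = 2.75*(-5.05)^i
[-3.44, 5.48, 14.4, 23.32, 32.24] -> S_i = -3.44 + 8.92*i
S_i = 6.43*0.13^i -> [6.43, 0.84, 0.11, 0.01, 0.0]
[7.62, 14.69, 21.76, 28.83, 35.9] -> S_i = 7.62 + 7.07*i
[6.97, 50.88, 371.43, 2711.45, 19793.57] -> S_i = 6.97*7.30^i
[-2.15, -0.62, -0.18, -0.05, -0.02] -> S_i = -2.15*0.29^i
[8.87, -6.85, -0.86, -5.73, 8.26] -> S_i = Random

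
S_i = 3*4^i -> [3, 12, 48, 192, 768]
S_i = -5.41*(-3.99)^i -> [-5.41, 21.59, -86.13, 343.65, -1371.16]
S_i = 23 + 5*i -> [23, 28, 33, 38, 43]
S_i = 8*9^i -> [8, 72, 648, 5832, 52488]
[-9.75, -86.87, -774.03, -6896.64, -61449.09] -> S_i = -9.75*8.91^i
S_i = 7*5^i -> [7, 35, 175, 875, 4375]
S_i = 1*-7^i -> [1, -7, 49, -343, 2401]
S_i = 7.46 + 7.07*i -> [7.46, 14.53, 21.6, 28.67, 35.74]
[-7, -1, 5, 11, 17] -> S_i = -7 + 6*i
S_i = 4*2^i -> [4, 8, 16, 32, 64]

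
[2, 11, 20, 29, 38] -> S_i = 2 + 9*i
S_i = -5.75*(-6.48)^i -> [-5.75, 37.26, -241.44, 1564.56, -10138.36]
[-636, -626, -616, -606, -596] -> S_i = -636 + 10*i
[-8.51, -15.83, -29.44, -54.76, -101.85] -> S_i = -8.51*1.86^i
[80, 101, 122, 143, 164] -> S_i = 80 + 21*i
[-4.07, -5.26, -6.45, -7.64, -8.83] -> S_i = -4.07 + -1.19*i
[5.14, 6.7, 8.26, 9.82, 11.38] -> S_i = 5.14 + 1.56*i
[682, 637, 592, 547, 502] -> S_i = 682 + -45*i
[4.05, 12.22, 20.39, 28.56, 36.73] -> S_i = 4.05 + 8.17*i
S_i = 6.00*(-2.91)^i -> [6.0, -17.46, 50.81, -147.85, 430.25]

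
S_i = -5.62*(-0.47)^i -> [-5.62, 2.64, -1.24, 0.58, -0.27]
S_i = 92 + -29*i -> [92, 63, 34, 5, -24]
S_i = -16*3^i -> [-16, -48, -144, -432, -1296]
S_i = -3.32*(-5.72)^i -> [-3.32, 18.99, -108.63, 621.34, -3554.04]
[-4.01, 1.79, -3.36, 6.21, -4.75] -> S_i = Random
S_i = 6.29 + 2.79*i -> [6.29, 9.08, 11.87, 14.66, 17.45]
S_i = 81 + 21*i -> [81, 102, 123, 144, 165]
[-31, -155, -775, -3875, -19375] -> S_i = -31*5^i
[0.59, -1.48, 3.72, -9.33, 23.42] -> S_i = 0.59*(-2.51)^i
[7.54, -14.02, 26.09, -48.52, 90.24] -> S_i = 7.54*(-1.86)^i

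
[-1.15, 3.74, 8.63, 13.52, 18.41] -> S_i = -1.15 + 4.89*i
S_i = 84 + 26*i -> [84, 110, 136, 162, 188]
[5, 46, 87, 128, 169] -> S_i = 5 + 41*i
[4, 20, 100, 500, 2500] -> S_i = 4*5^i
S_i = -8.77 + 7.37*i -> [-8.77, -1.4, 5.97, 13.34, 20.71]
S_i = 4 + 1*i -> [4, 5, 6, 7, 8]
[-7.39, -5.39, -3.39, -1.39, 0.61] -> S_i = -7.39 + 2.00*i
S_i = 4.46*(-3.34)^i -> [4.46, -14.9, 49.75, -166.18, 555.04]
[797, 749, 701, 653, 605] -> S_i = 797 + -48*i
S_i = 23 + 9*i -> [23, 32, 41, 50, 59]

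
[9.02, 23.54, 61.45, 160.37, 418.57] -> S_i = 9.02*2.61^i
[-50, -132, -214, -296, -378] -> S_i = -50 + -82*i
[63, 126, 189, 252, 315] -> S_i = 63 + 63*i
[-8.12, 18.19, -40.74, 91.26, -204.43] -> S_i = -8.12*(-2.24)^i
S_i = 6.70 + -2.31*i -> [6.7, 4.39, 2.08, -0.23, -2.54]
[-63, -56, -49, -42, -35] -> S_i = -63 + 7*i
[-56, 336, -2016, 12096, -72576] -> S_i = -56*-6^i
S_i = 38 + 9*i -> [38, 47, 56, 65, 74]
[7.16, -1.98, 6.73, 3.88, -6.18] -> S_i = Random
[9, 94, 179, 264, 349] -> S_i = 9 + 85*i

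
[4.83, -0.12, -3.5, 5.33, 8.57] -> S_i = Random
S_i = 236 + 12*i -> [236, 248, 260, 272, 284]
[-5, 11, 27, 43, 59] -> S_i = -5 + 16*i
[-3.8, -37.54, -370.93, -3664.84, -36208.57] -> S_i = -3.80*9.88^i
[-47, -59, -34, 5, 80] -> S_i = Random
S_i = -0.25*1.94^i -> [-0.25, -0.48, -0.94, -1.83, -3.54]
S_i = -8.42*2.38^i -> [-8.42, -20.04, -47.69, -113.51, -270.16]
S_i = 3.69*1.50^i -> [3.69, 5.54, 8.3, 12.45, 18.68]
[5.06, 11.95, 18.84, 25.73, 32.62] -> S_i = 5.06 + 6.89*i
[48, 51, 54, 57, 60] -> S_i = 48 + 3*i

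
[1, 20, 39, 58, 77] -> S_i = 1 + 19*i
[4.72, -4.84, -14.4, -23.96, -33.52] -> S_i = 4.72 + -9.56*i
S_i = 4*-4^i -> [4, -16, 64, -256, 1024]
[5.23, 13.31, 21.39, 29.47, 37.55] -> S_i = 5.23 + 8.08*i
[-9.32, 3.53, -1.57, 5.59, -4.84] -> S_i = Random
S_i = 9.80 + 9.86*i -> [9.8, 19.66, 29.52, 39.38, 49.24]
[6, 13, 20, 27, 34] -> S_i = 6 + 7*i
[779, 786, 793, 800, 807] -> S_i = 779 + 7*i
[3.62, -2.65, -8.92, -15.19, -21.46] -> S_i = 3.62 + -6.27*i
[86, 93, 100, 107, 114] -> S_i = 86 + 7*i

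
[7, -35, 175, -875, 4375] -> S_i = 7*-5^i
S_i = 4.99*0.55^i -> [4.99, 2.74, 1.51, 0.83, 0.46]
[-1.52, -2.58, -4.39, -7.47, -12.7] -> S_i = -1.52*1.70^i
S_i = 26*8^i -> [26, 208, 1664, 13312, 106496]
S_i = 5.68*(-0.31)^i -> [5.68, -1.76, 0.55, -0.17, 0.05]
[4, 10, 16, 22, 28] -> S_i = 4 + 6*i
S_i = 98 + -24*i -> [98, 74, 50, 26, 2]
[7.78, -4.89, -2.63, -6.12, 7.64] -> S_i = Random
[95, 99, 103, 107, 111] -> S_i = 95 + 4*i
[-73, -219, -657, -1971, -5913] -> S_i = -73*3^i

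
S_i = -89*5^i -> [-89, -445, -2225, -11125, -55625]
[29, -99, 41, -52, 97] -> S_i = Random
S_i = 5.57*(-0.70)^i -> [5.57, -3.9, 2.73, -1.91, 1.34]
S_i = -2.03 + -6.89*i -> [-2.03, -8.92, -15.81, -22.7, -29.59]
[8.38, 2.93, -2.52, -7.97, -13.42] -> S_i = 8.38 + -5.45*i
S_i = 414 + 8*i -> [414, 422, 430, 438, 446]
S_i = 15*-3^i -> [15, -45, 135, -405, 1215]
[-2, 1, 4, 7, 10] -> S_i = -2 + 3*i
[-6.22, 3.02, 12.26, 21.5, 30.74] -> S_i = -6.22 + 9.24*i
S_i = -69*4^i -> [-69, -276, -1104, -4416, -17664]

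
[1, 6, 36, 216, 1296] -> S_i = 1*6^i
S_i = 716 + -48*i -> [716, 668, 620, 572, 524]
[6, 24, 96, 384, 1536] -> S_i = 6*4^i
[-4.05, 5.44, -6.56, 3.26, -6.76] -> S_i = Random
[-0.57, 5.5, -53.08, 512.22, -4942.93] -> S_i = -0.57*(-9.65)^i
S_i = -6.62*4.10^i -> [-6.62, -27.14, -111.28, -456.26, -1870.65]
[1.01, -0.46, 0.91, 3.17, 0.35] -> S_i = Random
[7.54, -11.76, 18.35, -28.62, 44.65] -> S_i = 7.54*(-1.56)^i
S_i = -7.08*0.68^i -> [-7.08, -4.81, -3.27, -2.23, -1.51]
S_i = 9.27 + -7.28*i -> [9.27, 1.99, -5.29, -12.57, -19.85]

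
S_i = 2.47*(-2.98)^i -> [2.47, -7.36, 21.93, -65.37, 194.79]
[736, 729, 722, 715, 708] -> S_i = 736 + -7*i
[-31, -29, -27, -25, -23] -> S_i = -31 + 2*i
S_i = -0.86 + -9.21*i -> [-0.86, -10.07, -19.28, -28.49, -37.7]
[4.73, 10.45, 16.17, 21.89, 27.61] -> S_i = 4.73 + 5.72*i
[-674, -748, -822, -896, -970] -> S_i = -674 + -74*i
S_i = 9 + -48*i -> [9, -39, -87, -135, -183]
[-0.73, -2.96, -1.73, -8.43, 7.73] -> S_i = Random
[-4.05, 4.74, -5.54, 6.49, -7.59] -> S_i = -4.05*(-1.17)^i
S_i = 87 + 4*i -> [87, 91, 95, 99, 103]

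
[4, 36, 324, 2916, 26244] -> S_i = 4*9^i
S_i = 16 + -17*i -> [16, -1, -18, -35, -52]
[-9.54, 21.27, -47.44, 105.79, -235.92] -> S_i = -9.54*(-2.23)^i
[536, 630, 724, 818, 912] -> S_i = 536 + 94*i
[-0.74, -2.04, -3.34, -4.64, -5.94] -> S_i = -0.74 + -1.30*i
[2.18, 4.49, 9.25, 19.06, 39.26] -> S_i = 2.18*2.06^i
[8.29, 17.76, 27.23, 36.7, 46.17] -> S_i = 8.29 + 9.47*i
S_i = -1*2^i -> [-1, -2, -4, -8, -16]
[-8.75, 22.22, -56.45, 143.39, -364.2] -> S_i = -8.75*(-2.54)^i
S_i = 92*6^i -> [92, 552, 3312, 19872, 119232]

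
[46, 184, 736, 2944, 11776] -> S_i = 46*4^i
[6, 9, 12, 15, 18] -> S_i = 6 + 3*i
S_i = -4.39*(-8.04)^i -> [-4.39, 35.3, -283.78, 2281.56, -18343.78]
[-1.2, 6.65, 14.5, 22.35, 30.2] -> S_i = -1.20 + 7.85*i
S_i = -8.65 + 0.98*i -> [-8.65, -7.67, -6.69, -5.71, -4.73]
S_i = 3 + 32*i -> [3, 35, 67, 99, 131]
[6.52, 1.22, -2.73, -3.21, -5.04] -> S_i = Random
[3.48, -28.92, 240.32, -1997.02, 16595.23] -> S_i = 3.48*(-8.31)^i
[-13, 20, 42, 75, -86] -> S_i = Random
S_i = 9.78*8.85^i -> [9.78, 86.55, 765.99, 6779.05, 59994.57]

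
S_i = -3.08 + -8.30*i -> [-3.08, -11.38, -19.68, -27.98, -36.28]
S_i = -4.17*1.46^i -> [-4.17, -6.09, -8.89, -12.98, -18.95]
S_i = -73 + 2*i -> [-73, -71, -69, -67, -65]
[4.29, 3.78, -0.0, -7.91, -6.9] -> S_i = Random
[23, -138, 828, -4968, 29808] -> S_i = 23*-6^i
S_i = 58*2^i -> [58, 116, 232, 464, 928]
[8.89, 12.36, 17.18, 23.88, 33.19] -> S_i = 8.89*1.39^i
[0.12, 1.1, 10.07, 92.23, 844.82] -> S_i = 0.12*9.16^i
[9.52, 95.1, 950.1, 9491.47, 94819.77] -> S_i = 9.52*9.99^i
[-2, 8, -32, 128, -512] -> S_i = -2*-4^i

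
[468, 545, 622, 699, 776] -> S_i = 468 + 77*i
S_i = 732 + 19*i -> [732, 751, 770, 789, 808]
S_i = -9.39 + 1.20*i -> [-9.39, -8.19, -6.99, -5.79, -4.59]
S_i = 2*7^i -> [2, 14, 98, 686, 4802]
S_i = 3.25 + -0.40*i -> [3.25, 2.85, 2.45, 2.05, 1.65]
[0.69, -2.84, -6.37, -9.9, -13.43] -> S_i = 0.69 + -3.53*i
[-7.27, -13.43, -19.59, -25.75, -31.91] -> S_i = -7.27 + -6.16*i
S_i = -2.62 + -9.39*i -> [-2.62, -12.01, -21.4, -30.79, -40.18]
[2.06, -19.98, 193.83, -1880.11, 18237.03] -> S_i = 2.06*(-9.70)^i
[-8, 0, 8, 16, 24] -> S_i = -8 + 8*i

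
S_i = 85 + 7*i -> [85, 92, 99, 106, 113]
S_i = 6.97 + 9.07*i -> [6.97, 16.04, 25.11, 34.18, 43.25]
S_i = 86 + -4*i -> [86, 82, 78, 74, 70]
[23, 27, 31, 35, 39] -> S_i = 23 + 4*i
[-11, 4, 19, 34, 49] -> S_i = -11 + 15*i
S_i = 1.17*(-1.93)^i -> [1.17, -2.26, 4.36, -8.41, 16.23]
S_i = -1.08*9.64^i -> [-1.08, -10.41, -100.36, -967.51, -9326.78]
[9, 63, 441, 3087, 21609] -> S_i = 9*7^i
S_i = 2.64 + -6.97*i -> [2.64, -4.33, -11.3, -18.27, -25.24]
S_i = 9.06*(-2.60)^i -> [9.06, -23.56, 61.25, -159.24, 414.02]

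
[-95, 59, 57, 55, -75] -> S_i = Random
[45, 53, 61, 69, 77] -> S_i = 45 + 8*i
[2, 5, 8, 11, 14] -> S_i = 2 + 3*i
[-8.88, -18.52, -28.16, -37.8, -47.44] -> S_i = -8.88 + -9.64*i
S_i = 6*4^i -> [6, 24, 96, 384, 1536]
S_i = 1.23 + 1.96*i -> [1.23, 3.19, 5.15, 7.11, 9.07]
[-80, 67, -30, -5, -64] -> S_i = Random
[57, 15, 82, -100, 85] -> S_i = Random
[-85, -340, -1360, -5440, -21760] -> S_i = -85*4^i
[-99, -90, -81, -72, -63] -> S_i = -99 + 9*i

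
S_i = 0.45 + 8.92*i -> [0.45, 9.37, 18.29, 27.21, 36.13]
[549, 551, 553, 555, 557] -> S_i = 549 + 2*i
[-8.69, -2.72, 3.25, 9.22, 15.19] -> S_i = -8.69 + 5.97*i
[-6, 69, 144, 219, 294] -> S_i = -6 + 75*i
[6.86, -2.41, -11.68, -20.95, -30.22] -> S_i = 6.86 + -9.27*i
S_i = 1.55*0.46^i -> [1.55, 0.71, 0.33, 0.15, 0.07]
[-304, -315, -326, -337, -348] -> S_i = -304 + -11*i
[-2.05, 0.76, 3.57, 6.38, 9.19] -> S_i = -2.05 + 2.81*i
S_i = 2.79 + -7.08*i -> [2.79, -4.29, -11.37, -18.45, -25.53]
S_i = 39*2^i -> [39, 78, 156, 312, 624]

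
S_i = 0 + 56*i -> [0, 56, 112, 168, 224]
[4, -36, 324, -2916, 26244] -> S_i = 4*-9^i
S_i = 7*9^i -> [7, 63, 567, 5103, 45927]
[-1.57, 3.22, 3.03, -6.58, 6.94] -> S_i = Random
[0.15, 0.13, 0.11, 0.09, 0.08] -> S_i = 0.15*0.85^i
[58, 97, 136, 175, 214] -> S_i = 58 + 39*i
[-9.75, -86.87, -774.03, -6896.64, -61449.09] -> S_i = -9.75*8.91^i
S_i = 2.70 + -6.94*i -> [2.7, -4.24, -11.18, -18.12, -25.06]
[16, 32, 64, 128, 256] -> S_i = 16*2^i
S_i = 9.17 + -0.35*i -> [9.17, 8.82, 8.47, 8.12, 7.77]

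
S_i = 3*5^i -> [3, 15, 75, 375, 1875]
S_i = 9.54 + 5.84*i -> [9.54, 15.38, 21.22, 27.06, 32.9]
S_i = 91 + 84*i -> [91, 175, 259, 343, 427]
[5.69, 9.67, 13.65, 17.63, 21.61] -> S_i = 5.69 + 3.98*i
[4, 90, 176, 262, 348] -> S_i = 4 + 86*i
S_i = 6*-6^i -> [6, -36, 216, -1296, 7776]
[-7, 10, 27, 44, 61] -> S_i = -7 + 17*i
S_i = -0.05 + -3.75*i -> [-0.05, -3.8, -7.55, -11.3, -15.05]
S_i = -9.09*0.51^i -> [-9.09, -4.64, -2.36, -1.21, -0.61]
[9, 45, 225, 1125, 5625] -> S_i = 9*5^i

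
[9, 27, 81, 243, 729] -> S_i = 9*3^i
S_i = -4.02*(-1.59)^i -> [-4.02, 6.39, -10.16, 16.16, -25.69]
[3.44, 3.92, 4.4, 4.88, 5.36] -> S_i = 3.44 + 0.48*i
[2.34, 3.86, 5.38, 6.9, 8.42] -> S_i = 2.34 + 1.52*i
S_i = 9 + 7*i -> [9, 16, 23, 30, 37]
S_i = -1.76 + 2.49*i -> [-1.76, 0.73, 3.22, 5.71, 8.2]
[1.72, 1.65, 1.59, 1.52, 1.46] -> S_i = 1.72*0.96^i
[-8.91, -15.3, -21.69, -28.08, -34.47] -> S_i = -8.91 + -6.39*i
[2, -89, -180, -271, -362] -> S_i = 2 + -91*i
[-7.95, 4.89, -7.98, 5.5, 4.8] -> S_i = Random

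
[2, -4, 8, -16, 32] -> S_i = 2*-2^i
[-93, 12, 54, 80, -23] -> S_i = Random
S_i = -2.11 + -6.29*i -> [-2.11, -8.4, -14.69, -20.98, -27.27]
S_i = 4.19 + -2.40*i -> [4.19, 1.79, -0.61, -3.01, -5.41]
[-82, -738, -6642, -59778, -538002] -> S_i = -82*9^i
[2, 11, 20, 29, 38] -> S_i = 2 + 9*i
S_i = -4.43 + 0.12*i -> [-4.43, -4.31, -4.19, -4.07, -3.95]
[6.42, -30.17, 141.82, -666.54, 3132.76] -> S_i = 6.42*(-4.70)^i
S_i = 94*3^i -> [94, 282, 846, 2538, 7614]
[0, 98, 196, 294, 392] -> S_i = 0 + 98*i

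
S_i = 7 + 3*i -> [7, 10, 13, 16, 19]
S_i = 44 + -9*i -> [44, 35, 26, 17, 8]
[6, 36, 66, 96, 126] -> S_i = 6 + 30*i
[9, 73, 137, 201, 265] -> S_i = 9 + 64*i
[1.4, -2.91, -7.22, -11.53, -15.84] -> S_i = 1.40 + -4.31*i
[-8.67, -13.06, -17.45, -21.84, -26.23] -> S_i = -8.67 + -4.39*i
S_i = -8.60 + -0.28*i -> [-8.6, -8.88, -9.16, -9.44, -9.72]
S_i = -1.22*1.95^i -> [-1.22, -2.38, -4.64, -9.05, -17.64]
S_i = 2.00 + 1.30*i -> [2.0, 3.3, 4.6, 5.9, 7.2]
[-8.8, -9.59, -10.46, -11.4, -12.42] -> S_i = -8.80*1.09^i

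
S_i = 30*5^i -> [30, 150, 750, 3750, 18750]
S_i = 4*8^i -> [4, 32, 256, 2048, 16384]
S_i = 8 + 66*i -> [8, 74, 140, 206, 272]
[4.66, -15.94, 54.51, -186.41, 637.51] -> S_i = 4.66*(-3.42)^i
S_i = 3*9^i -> [3, 27, 243, 2187, 19683]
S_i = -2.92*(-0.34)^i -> [-2.92, 0.99, -0.34, 0.11, -0.04]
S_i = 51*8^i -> [51, 408, 3264, 26112, 208896]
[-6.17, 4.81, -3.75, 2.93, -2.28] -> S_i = -6.17*(-0.78)^i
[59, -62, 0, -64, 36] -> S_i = Random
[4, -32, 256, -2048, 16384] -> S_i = 4*-8^i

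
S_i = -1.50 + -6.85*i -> [-1.5, -8.35, -15.2, -22.05, -28.9]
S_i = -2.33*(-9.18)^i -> [-2.33, 21.39, -196.35, 1802.54, -16547.28]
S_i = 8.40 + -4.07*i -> [8.4, 4.33, 0.26, -3.81, -7.88]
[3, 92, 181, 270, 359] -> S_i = 3 + 89*i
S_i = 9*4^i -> [9, 36, 144, 576, 2304]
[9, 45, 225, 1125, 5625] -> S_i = 9*5^i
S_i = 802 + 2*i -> [802, 804, 806, 808, 810]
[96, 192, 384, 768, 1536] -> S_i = 96*2^i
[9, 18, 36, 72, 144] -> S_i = 9*2^i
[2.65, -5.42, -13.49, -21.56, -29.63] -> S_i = 2.65 + -8.07*i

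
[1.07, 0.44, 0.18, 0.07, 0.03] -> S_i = 1.07*0.41^i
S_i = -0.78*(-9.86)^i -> [-0.78, 7.69, -75.83, 747.7, -7372.29]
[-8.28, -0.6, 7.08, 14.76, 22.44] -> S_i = -8.28 + 7.68*i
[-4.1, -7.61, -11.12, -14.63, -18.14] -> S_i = -4.10 + -3.51*i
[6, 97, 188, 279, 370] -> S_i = 6 + 91*i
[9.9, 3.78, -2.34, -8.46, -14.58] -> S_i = 9.90 + -6.12*i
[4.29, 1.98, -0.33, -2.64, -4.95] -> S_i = 4.29 + -2.31*i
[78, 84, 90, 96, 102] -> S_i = 78 + 6*i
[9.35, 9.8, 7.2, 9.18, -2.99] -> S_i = Random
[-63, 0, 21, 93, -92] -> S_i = Random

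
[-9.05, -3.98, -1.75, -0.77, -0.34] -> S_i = -9.05*0.44^i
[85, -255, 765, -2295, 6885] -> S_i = 85*-3^i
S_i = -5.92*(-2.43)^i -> [-5.92, 14.39, -34.96, 84.95, -206.42]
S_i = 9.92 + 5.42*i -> [9.92, 15.34, 20.76, 26.18, 31.6]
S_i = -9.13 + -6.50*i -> [-9.13, -15.63, -22.13, -28.63, -35.13]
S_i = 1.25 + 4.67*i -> [1.25, 5.92, 10.59, 15.26, 19.93]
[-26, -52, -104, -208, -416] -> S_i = -26*2^i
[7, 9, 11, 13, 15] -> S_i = 7 + 2*i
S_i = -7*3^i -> [-7, -21, -63, -189, -567]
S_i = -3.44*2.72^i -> [-3.44, -9.36, -25.45, -69.23, -188.29]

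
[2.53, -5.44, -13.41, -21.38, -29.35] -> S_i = 2.53 + -7.97*i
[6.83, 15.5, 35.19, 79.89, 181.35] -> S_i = 6.83*2.27^i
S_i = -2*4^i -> [-2, -8, -32, -128, -512]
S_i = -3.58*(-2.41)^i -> [-3.58, 8.63, -20.79, 50.11, -120.77]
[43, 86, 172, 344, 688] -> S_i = 43*2^i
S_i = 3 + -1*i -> [3, 2, 1, 0, -1]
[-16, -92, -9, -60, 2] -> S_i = Random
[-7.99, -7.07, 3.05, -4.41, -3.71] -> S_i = Random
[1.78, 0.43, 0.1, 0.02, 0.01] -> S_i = 1.78*0.24^i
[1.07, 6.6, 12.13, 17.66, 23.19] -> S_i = 1.07 + 5.53*i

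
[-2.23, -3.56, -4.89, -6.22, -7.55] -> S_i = -2.23 + -1.33*i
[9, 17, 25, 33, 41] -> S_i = 9 + 8*i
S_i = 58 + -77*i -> [58, -19, -96, -173, -250]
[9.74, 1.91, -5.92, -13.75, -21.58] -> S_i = 9.74 + -7.83*i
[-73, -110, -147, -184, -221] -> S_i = -73 + -37*i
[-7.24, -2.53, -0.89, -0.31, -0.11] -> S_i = -7.24*0.35^i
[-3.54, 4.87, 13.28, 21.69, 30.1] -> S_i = -3.54 + 8.41*i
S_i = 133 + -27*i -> [133, 106, 79, 52, 25]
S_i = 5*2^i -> [5, 10, 20, 40, 80]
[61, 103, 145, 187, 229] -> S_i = 61 + 42*i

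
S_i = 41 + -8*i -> [41, 33, 25, 17, 9]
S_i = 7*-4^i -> [7, -28, 112, -448, 1792]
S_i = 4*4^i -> [4, 16, 64, 256, 1024]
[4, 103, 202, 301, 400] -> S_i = 4 + 99*i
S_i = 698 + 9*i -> [698, 707, 716, 725, 734]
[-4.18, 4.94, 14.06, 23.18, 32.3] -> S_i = -4.18 + 9.12*i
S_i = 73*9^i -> [73, 657, 5913, 53217, 478953]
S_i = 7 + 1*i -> [7, 8, 9, 10, 11]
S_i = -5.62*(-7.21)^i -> [-5.62, 40.52, -292.15, 2106.41, -15187.19]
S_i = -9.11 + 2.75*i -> [-9.11, -6.36, -3.61, -0.86, 1.89]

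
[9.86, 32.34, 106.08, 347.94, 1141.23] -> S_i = 9.86*3.28^i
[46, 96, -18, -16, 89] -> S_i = Random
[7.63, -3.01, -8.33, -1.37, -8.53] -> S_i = Random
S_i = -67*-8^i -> [-67, 536, -4288, 34304, -274432]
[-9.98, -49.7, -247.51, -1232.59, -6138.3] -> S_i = -9.98*4.98^i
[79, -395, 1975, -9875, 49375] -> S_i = 79*-5^i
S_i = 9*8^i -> [9, 72, 576, 4608, 36864]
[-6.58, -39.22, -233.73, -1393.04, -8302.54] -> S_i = -6.58*5.96^i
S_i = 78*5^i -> [78, 390, 1950, 9750, 48750]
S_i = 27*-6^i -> [27, -162, 972, -5832, 34992]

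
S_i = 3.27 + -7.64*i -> [3.27, -4.37, -12.01, -19.65, -27.29]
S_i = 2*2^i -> [2, 4, 8, 16, 32]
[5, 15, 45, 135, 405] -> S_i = 5*3^i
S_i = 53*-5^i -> [53, -265, 1325, -6625, 33125]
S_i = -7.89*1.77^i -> [-7.89, -13.97, -24.72, -43.75, -77.44]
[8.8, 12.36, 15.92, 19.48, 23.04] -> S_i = 8.80 + 3.56*i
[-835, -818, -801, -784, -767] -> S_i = -835 + 17*i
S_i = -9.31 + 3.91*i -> [-9.31, -5.4, -1.49, 2.42, 6.33]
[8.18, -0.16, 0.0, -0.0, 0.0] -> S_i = 8.18*(-0.02)^i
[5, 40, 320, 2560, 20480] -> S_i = 5*8^i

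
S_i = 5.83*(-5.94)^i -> [5.83, -34.63, 205.7, -1221.88, 7257.96]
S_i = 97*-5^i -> [97, -485, 2425, -12125, 60625]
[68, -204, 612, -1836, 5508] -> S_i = 68*-3^i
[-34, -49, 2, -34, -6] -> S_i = Random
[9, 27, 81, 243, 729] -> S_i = 9*3^i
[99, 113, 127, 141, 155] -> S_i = 99 + 14*i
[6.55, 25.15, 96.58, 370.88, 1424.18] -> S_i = 6.55*3.84^i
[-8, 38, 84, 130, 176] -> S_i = -8 + 46*i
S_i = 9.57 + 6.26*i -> [9.57, 15.83, 22.09, 28.35, 34.61]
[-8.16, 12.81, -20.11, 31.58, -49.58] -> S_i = -8.16*(-1.57)^i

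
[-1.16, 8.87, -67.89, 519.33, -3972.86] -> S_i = -1.16*(-7.65)^i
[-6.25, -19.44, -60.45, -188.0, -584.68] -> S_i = -6.25*3.11^i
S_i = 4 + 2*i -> [4, 6, 8, 10, 12]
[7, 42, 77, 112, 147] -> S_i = 7 + 35*i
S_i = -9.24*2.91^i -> [-9.24, -26.89, -78.25, -227.69, -662.59]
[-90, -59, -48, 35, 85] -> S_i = Random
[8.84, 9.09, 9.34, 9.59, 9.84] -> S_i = 8.84 + 0.25*i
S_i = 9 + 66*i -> [9, 75, 141, 207, 273]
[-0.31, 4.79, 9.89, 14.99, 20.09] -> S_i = -0.31 + 5.10*i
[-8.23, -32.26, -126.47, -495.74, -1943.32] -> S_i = -8.23*3.92^i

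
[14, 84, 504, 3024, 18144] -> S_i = 14*6^i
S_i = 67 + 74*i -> [67, 141, 215, 289, 363]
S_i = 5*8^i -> [5, 40, 320, 2560, 20480]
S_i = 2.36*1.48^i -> [2.36, 3.49, 5.17, 7.65, 11.32]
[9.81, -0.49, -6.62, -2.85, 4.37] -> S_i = Random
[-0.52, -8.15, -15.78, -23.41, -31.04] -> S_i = -0.52 + -7.63*i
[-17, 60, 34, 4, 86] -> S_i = Random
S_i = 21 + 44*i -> [21, 65, 109, 153, 197]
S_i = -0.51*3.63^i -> [-0.51, -1.85, -6.72, -24.39, -88.55]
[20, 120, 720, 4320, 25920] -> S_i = 20*6^i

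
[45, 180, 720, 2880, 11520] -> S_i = 45*4^i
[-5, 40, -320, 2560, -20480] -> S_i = -5*-8^i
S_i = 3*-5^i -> [3, -15, 75, -375, 1875]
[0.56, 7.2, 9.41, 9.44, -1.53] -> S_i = Random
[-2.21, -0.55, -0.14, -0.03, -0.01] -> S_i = -2.21*0.25^i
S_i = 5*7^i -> [5, 35, 245, 1715, 12005]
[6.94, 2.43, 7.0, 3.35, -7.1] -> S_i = Random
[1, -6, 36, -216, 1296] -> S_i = 1*-6^i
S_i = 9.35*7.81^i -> [9.35, 73.02, 570.31, 4454.15, 34786.9]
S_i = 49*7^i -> [49, 343, 2401, 16807, 117649]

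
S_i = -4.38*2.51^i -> [-4.38, -10.99, -27.59, -69.26, -173.85]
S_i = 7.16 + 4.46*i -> [7.16, 11.62, 16.08, 20.54, 25.0]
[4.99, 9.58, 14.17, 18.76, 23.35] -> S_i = 4.99 + 4.59*i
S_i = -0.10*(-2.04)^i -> [-0.1, 0.2, -0.42, 0.85, -1.73]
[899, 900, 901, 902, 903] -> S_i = 899 + 1*i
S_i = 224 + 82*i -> [224, 306, 388, 470, 552]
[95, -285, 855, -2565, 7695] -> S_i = 95*-3^i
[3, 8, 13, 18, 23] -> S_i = 3 + 5*i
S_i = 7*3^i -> [7, 21, 63, 189, 567]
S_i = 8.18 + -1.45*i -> [8.18, 6.73, 5.28, 3.83, 2.38]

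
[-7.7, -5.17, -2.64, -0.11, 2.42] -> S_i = -7.70 + 2.53*i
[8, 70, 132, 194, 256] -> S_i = 8 + 62*i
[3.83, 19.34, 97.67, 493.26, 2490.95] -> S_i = 3.83*5.05^i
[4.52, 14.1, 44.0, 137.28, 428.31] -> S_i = 4.52*3.12^i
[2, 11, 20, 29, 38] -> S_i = 2 + 9*i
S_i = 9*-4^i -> [9, -36, 144, -576, 2304]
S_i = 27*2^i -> [27, 54, 108, 216, 432]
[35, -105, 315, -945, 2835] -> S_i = 35*-3^i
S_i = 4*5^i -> [4, 20, 100, 500, 2500]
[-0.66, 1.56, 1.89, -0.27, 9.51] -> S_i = Random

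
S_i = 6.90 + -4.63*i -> [6.9, 2.27, -2.36, -6.99, -11.62]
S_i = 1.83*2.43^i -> [1.83, 4.45, 10.81, 26.26, 63.81]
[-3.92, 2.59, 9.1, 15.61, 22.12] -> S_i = -3.92 + 6.51*i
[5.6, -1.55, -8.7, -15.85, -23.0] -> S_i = 5.60 + -7.15*i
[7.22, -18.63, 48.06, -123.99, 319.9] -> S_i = 7.22*(-2.58)^i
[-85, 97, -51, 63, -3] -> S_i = Random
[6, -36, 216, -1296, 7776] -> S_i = 6*-6^i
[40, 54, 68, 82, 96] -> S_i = 40 + 14*i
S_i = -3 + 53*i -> [-3, 50, 103, 156, 209]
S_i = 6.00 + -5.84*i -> [6.0, 0.16, -5.68, -11.52, -17.36]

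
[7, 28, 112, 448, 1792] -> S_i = 7*4^i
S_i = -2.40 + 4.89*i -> [-2.4, 2.49, 7.38, 12.27, 17.16]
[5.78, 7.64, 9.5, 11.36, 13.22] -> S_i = 5.78 + 1.86*i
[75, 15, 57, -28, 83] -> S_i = Random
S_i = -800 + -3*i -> [-800, -803, -806, -809, -812]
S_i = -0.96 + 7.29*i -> [-0.96, 6.33, 13.62, 20.91, 28.2]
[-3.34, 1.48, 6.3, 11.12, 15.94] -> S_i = -3.34 + 4.82*i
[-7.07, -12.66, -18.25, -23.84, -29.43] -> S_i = -7.07 + -5.59*i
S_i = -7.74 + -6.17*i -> [-7.74, -13.91, -20.08, -26.25, -32.42]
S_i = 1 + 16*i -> [1, 17, 33, 49, 65]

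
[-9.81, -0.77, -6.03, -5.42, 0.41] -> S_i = Random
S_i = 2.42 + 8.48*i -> [2.42, 10.9, 19.38, 27.86, 36.34]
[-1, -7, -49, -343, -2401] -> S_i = -1*7^i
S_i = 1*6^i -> [1, 6, 36, 216, 1296]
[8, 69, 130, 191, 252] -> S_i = 8 + 61*i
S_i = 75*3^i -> [75, 225, 675, 2025, 6075]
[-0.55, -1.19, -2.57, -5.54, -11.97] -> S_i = -0.55*2.16^i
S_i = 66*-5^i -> [66, -330, 1650, -8250, 41250]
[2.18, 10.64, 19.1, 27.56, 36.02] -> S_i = 2.18 + 8.46*i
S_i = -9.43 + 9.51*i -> [-9.43, 0.08, 9.59, 19.1, 28.61]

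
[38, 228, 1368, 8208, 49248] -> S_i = 38*6^i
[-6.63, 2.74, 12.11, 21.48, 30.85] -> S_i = -6.63 + 9.37*i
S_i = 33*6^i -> [33, 198, 1188, 7128, 42768]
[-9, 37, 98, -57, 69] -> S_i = Random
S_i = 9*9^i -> [9, 81, 729, 6561, 59049]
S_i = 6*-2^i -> [6, -12, 24, -48, 96]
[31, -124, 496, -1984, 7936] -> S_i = 31*-4^i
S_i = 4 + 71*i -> [4, 75, 146, 217, 288]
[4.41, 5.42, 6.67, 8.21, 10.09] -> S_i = 4.41*1.23^i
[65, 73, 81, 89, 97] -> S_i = 65 + 8*i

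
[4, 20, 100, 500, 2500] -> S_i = 4*5^i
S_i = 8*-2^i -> [8, -16, 32, -64, 128]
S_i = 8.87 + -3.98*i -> [8.87, 4.89, 0.91, -3.07, -7.05]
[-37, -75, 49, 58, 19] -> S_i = Random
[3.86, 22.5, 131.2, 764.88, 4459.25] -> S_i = 3.86*5.83^i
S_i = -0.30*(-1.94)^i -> [-0.3, 0.58, -1.13, 2.19, -4.25]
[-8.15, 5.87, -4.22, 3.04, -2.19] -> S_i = -8.15*(-0.72)^i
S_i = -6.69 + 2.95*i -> [-6.69, -3.74, -0.79, 2.16, 5.11]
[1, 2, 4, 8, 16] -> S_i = 1*2^i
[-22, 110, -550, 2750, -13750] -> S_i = -22*-5^i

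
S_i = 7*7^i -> [7, 49, 343, 2401, 16807]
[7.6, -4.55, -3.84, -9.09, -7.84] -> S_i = Random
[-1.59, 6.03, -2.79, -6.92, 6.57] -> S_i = Random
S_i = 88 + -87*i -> [88, 1, -86, -173, -260]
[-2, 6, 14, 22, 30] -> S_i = -2 + 8*i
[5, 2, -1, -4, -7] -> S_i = 5 + -3*i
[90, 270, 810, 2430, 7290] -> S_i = 90*3^i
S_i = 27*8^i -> [27, 216, 1728, 13824, 110592]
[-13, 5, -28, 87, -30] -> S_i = Random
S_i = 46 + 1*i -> [46, 47, 48, 49, 50]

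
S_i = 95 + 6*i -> [95, 101, 107, 113, 119]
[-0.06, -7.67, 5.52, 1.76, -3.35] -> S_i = Random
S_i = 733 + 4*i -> [733, 737, 741, 745, 749]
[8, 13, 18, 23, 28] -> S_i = 8 + 5*i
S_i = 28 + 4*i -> [28, 32, 36, 40, 44]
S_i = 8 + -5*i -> [8, 3, -2, -7, -12]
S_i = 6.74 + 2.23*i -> [6.74, 8.97, 11.2, 13.43, 15.66]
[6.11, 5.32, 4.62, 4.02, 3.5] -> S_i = 6.11*0.87^i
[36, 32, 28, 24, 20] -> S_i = 36 + -4*i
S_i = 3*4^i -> [3, 12, 48, 192, 768]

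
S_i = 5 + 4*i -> [5, 9, 13, 17, 21]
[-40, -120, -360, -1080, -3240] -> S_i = -40*3^i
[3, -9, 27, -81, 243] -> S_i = 3*-3^i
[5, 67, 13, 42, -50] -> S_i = Random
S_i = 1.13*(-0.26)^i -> [1.13, -0.29, 0.08, -0.02, 0.01]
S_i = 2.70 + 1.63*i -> [2.7, 4.33, 5.96, 7.59, 9.22]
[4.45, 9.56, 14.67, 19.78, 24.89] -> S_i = 4.45 + 5.11*i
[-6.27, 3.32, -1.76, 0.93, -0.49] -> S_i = -6.27*(-0.53)^i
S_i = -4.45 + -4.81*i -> [-4.45, -9.26, -14.07, -18.88, -23.69]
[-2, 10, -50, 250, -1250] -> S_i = -2*-5^i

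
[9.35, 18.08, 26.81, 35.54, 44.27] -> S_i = 9.35 + 8.73*i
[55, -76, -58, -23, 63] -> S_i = Random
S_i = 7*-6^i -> [7, -42, 252, -1512, 9072]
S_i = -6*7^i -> [-6, -42, -294, -2058, -14406]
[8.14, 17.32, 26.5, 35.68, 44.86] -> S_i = 8.14 + 9.18*i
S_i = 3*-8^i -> [3, -24, 192, -1536, 12288]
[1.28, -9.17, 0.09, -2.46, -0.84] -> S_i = Random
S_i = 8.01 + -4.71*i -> [8.01, 3.3, -1.41, -6.12, -10.83]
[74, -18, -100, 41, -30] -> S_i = Random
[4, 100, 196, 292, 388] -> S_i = 4 + 96*i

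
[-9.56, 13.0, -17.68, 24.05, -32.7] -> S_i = -9.56*(-1.36)^i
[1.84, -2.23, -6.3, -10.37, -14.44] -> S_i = 1.84 + -4.07*i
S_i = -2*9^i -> [-2, -18, -162, -1458, -13122]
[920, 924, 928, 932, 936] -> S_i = 920 + 4*i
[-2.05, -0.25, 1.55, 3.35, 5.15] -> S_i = -2.05 + 1.80*i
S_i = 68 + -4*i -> [68, 64, 60, 56, 52]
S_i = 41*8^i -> [41, 328, 2624, 20992, 167936]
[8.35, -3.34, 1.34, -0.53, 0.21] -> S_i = 8.35*(-0.40)^i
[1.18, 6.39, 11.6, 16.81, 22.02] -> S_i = 1.18 + 5.21*i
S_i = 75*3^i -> [75, 225, 675, 2025, 6075]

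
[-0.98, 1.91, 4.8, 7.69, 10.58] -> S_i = -0.98 + 2.89*i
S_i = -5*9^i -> [-5, -45, -405, -3645, -32805]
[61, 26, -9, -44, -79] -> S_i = 61 + -35*i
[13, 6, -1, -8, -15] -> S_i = 13 + -7*i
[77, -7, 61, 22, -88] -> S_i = Random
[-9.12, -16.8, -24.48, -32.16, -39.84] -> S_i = -9.12 + -7.68*i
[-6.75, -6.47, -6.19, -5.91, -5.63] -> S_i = -6.75 + 0.28*i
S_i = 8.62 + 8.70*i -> [8.62, 17.32, 26.02, 34.72, 43.42]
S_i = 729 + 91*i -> [729, 820, 911, 1002, 1093]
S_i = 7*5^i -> [7, 35, 175, 875, 4375]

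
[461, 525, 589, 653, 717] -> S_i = 461 + 64*i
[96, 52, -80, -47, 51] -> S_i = Random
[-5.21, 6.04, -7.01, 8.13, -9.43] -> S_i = -5.21*(-1.16)^i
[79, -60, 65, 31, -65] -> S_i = Random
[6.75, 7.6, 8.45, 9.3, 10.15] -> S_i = 6.75 + 0.85*i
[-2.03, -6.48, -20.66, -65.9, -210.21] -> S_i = -2.03*3.19^i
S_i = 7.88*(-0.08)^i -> [7.88, -0.63, 0.05, -0.0, 0.0]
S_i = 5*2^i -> [5, 10, 20, 40, 80]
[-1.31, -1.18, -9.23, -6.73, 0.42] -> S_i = Random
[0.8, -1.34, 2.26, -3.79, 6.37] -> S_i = 0.80*(-1.68)^i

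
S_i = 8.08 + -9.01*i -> [8.08, -0.93, -9.94, -18.95, -27.96]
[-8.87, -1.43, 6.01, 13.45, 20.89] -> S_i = -8.87 + 7.44*i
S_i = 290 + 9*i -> [290, 299, 308, 317, 326]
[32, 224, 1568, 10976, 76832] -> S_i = 32*7^i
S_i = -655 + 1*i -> [-655, -654, -653, -652, -651]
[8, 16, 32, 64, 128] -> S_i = 8*2^i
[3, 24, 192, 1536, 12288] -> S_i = 3*8^i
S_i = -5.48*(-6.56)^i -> [-5.48, 35.95, -235.82, 1547.01, -10148.36]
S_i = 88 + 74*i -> [88, 162, 236, 310, 384]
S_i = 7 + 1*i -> [7, 8, 9, 10, 11]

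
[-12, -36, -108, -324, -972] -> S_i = -12*3^i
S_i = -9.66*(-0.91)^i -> [-9.66, 8.79, -8.0, 7.28, -6.62]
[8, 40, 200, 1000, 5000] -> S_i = 8*5^i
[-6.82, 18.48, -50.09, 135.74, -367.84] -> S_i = -6.82*(-2.71)^i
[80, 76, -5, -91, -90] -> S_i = Random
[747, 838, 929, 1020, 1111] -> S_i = 747 + 91*i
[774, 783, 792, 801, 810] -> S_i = 774 + 9*i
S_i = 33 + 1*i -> [33, 34, 35, 36, 37]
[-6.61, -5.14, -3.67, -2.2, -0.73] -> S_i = -6.61 + 1.47*i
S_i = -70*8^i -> [-70, -560, -4480, -35840, -286720]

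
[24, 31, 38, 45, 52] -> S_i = 24 + 7*i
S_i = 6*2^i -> [6, 12, 24, 48, 96]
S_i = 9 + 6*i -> [9, 15, 21, 27, 33]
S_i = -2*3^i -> [-2, -6, -18, -54, -162]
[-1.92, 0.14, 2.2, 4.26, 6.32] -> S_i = -1.92 + 2.06*i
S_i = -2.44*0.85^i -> [-2.44, -2.07, -1.76, -1.5, -1.27]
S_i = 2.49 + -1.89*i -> [2.49, 0.6, -1.29, -3.18, -5.07]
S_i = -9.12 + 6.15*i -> [-9.12, -2.97, 3.18, 9.33, 15.48]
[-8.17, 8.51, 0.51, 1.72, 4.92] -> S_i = Random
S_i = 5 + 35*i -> [5, 40, 75, 110, 145]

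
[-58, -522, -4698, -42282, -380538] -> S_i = -58*9^i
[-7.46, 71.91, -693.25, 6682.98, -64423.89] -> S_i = -7.46*(-9.64)^i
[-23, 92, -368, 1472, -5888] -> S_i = -23*-4^i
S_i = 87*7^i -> [87, 609, 4263, 29841, 208887]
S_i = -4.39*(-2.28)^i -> [-4.39, 10.01, -22.82, 52.03, -118.63]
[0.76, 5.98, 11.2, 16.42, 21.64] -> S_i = 0.76 + 5.22*i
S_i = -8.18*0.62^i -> [-8.18, -5.07, -3.14, -1.95, -1.21]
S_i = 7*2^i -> [7, 14, 28, 56, 112]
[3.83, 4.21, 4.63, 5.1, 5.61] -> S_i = 3.83*1.10^i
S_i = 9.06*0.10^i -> [9.06, 0.91, 0.09, 0.01, 0.0]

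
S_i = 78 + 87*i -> [78, 165, 252, 339, 426]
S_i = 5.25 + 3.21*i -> [5.25, 8.46, 11.67, 14.88, 18.09]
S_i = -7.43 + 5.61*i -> [-7.43, -1.82, 3.79, 9.4, 15.01]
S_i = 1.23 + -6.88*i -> [1.23, -5.65, -12.53, -19.41, -26.29]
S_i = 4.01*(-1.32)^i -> [4.01, -5.29, 6.99, -9.22, 12.17]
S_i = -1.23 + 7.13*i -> [-1.23, 5.9, 13.03, 20.16, 27.29]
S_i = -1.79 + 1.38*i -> [-1.79, -0.41, 0.97, 2.35, 3.73]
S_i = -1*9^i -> [-1, -9, -81, -729, -6561]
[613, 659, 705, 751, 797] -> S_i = 613 + 46*i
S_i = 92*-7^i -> [92, -644, 4508, -31556, 220892]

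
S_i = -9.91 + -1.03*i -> [-9.91, -10.94, -11.97, -13.0, -14.03]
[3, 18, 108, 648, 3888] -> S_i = 3*6^i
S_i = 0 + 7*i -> [0, 7, 14, 21, 28]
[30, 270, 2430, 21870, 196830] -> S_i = 30*9^i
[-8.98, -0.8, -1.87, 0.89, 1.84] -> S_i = Random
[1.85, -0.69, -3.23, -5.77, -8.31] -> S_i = 1.85 + -2.54*i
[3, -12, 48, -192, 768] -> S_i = 3*-4^i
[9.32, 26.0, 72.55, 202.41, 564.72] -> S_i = 9.32*2.79^i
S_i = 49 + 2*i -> [49, 51, 53, 55, 57]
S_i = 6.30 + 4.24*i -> [6.3, 10.54, 14.78, 19.02, 23.26]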